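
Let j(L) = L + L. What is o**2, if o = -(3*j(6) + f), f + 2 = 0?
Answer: 1156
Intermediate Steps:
f = -2 (f = -2 + 0 = -2)
j(L) = 2*L
o = -34 (o = -(3*(2*6) - 2) = -(3*12 - 2) = -(36 - 2) = -1*34 = -34)
o**2 = (-34)**2 = 1156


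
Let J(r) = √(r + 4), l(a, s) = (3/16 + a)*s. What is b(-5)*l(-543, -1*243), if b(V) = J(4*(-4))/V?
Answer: -422091*I*√3/8 ≈ -91385.0*I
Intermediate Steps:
l(a, s) = s*(3/16 + a) (l(a, s) = (3*(1/16) + a)*s = (3/16 + a)*s = s*(3/16 + a))
J(r) = √(4 + r)
b(V) = 2*I*√3/V (b(V) = √(4 + 4*(-4))/V = √(4 - 16)/V = √(-12)/V = (2*I*√3)/V = 2*I*√3/V)
b(-5)*l(-543, -1*243) = (2*I*√3/(-5))*((-1*243)*(3 + 16*(-543))/16) = (2*I*√3*(-⅕))*((1/16)*(-243)*(3 - 8688)) = (-2*I*√3/5)*((1/16)*(-243)*(-8685)) = -2*I*√3/5*(2110455/16) = -422091*I*√3/8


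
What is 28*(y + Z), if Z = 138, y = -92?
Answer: 1288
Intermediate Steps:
28*(y + Z) = 28*(-92 + 138) = 28*46 = 1288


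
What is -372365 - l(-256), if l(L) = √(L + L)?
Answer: -372365 - 16*I*√2 ≈ -3.7237e+5 - 22.627*I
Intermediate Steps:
l(L) = √2*√L (l(L) = √(2*L) = √2*√L)
-372365 - l(-256) = -372365 - √2*√(-256) = -372365 - √2*16*I = -372365 - 16*I*√2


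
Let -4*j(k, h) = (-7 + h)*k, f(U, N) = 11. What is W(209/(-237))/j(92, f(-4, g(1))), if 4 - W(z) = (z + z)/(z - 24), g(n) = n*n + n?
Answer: -11585/271262 ≈ -0.042708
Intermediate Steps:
g(n) = n + n² (g(n) = n² + n = n + n²)
j(k, h) = -k*(-7 + h)/4 (j(k, h) = -(-7 + h)*k/4 = -k*(-7 + h)/4)
W(z) = 4 - 2*z/(-24 + z) (W(z) = 4 - (z + z)/(z - 24) = 4 - 2*z/(-24 + z))
W(209/(-237))/j(92, f(-4, g(1))) = (2*(-48 + 209/(-237))/(-24 + 209/(-237)))/(((¼)*92*(7 - 1*11))) = (2*(-48 + 209*(-1/237))/(-24 + 209*(-1/237)))/(((¼)*92*(7 - 11))) = (2*(-48 - 209/237)/(-24 - 209/237))/(((¼)*92*(-4))) = (2*(-11585/237)/(-5897/237))/(-92) = (2*(-237/5897)*(-11585/237))*(-1/92) = (23170/5897)*(-1/92) = -11585/271262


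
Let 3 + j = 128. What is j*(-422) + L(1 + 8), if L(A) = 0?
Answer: -52750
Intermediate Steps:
j = 125 (j = -3 + 128 = 125)
j*(-422) + L(1 + 8) = 125*(-422) + 0 = -52750 + 0 = -52750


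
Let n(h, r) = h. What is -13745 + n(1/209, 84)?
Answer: -2872704/209 ≈ -13745.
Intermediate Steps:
-13745 + n(1/209, 84) = -13745 + 1/209 = -2872704/209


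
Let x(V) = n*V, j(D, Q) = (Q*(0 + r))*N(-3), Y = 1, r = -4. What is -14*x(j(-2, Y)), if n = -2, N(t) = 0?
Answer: 0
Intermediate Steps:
j(D, Q) = 0 (j(D, Q) = (Q*(0 - 4))*0 = (Q*(-4))*0 = -4*Q*0 = 0)
x(V) = -2*V
-14*x(j(-2, Y)) = -(-28)*0 = -14*0 = 0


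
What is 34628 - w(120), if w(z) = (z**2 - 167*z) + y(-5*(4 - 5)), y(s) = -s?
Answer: 40273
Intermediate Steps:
w(z) = -5 + z**2 - 167*z (w(z) = (z**2 - 167*z) - (-5)*(4 - 5) = (z**2 - 167*z) - (-5)*(-1) = (z**2 - 167*z) - 1*5 = (z**2 - 167*z) - 5 = -5 + z**2 - 167*z)
34628 - w(120) = 34628 - (-5 + 120**2 - 167*120) = 34628 - (-5 + 14400 - 20040) = 34628 - 1*(-5645) = 34628 + 5645 = 40273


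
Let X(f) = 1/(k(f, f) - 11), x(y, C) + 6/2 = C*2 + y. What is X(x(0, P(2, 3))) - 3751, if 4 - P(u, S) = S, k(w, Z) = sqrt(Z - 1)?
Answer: -461384/123 - I*sqrt(2)/123 ≈ -3751.1 - 0.011498*I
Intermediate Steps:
k(w, Z) = sqrt(-1 + Z)
P(u, S) = 4 - S
x(y, C) = -3 + y + 2*C (x(y, C) = -3 + (C*2 + y) = -3 + (2*C + y) = -3 + (y + 2*C) = -3 + y + 2*C)
X(f) = 1/(-11 + sqrt(-1 + f)) (X(f) = 1/(sqrt(-1 + f) - 11) = 1/(-11 + sqrt(-1 + f)))
X(x(0, P(2, 3))) - 3751 = 1/(-11 + sqrt(-1 + (-3 + 0 + 2*(4 - 1*3)))) - 3751 = 1/(-11 + sqrt(-1 + (-3 + 0 + 2*(4 - 3)))) - 3751 = 1/(-11 + sqrt(-1 + (-3 + 0 + 2*1))) - 3751 = 1/(-11 + sqrt(-1 + (-3 + 0 + 2))) - 3751 = 1/(-11 + sqrt(-1 - 1)) - 3751 = 1/(-11 + sqrt(-2)) - 3751 = 1/(-11 + I*sqrt(2)) - 3751 = -3751 + 1/(-11 + I*sqrt(2))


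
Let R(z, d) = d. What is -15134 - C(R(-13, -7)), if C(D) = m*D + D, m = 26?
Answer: -14945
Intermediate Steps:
C(D) = 27*D (C(D) = 26*D + D = 27*D)
-15134 - C(R(-13, -7)) = -15134 - 27*(-7) = -15134 - 1*(-189) = -15134 + 189 = -14945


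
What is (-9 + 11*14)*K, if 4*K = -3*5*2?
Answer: -2175/2 ≈ -1087.5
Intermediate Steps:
K = -15/2 (K = (-3*5*2)/4 = (-15*2)/4 = (¼)*(-30) = -15/2 ≈ -7.5000)
(-9 + 11*14)*K = (-9 + 11*14)*(-15/2) = (-9 + 154)*(-15/2) = 145*(-15/2) = -2175/2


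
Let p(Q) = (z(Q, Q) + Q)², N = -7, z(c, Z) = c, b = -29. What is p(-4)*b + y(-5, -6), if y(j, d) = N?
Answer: -1863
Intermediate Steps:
y(j, d) = -7
p(Q) = 4*Q² (p(Q) = (Q + Q)² = (2*Q)² = 4*Q²)
p(-4)*b + y(-5, -6) = (4*(-4)²)*(-29) - 7 = (4*16)*(-29) - 7 = 64*(-29) - 7 = -1856 - 7 = -1863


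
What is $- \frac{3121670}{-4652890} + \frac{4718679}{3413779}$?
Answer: $\frac{3261218582324}{1588393817131} \approx 2.0532$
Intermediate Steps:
$- \frac{3121670}{-4652890} + \frac{4718679}{3413779} = \left(-3121670\right) \left(- \frac{1}{4652890}\right) + 4718679 \cdot \frac{1}{3413779} = \frac{312167}{465289} + \frac{4718679}{3413779} = \frac{3261218582324}{1588393817131}$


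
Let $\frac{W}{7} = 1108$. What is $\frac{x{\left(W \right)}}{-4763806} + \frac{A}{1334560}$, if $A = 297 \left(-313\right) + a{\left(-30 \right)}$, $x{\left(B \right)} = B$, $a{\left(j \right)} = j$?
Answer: $- \frac{226670965553}{3178792467680} \approx -0.071307$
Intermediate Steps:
$W = 7756$ ($W = 7 \cdot 1108 = 7756$)
$A = -92991$ ($A = 297 \left(-313\right) - 30 = -92961 - 30 = -92991$)
$\frac{x{\left(W \right)}}{-4763806} + \frac{A}{1334560} = \frac{7756}{-4763806} - \frac{92991}{1334560} = 7756 \left(- \frac{1}{4763806}\right) - \frac{92991}{1334560} = - \frac{3878}{2381903} - \frac{92991}{1334560} = - \frac{226670965553}{3178792467680}$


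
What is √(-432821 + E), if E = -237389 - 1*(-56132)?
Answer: I*√614078 ≈ 783.63*I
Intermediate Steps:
E = -181257 (E = -237389 + 56132 = -181257)
√(-432821 + E) = √(-432821 - 181257) = √(-614078) = I*√614078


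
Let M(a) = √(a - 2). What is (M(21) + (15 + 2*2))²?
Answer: (19 + √19)² ≈ 545.64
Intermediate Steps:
M(a) = √(-2 + a)
(M(21) + (15 + 2*2))² = (√(-2 + 21) + (15 + 2*2))² = (√19 + (15 + 4))² = (√19 + 19)² = (19 + √19)²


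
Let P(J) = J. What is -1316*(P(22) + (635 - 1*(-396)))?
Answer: -1385748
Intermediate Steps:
-1316*(P(22) + (635 - 1*(-396))) = -1316*(22 + (635 - 1*(-396))) = -1316*(22 + (635 + 396)) = -1316*(22 + 1031) = -1316*1053 = -1385748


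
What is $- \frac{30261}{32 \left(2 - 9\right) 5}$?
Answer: $\frac{4323}{160} \approx 27.019$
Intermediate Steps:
$- \frac{30261}{32 \left(2 - 9\right) 5} = - \frac{30261}{32 \left(-7\right) 5} = - \frac{30261}{\left(-224\right) 5} = - \frac{30261}{-1120} = \left(-30261\right) \left(- \frac{1}{1120}\right) = \frac{4323}{160}$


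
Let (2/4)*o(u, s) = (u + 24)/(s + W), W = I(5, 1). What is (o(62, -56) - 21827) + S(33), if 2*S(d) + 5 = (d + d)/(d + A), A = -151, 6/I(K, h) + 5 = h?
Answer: -148135351/6785 ≈ -21833.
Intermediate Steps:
I(K, h) = 6/(-5 + h)
W = -3/2 (W = 6/(-5 + 1) = 6/(-4) = 6*(-¼) = -3/2 ≈ -1.5000)
o(u, s) = 2*(24 + u)/(-3/2 + s) (o(u, s) = 2*((u + 24)/(s - 3/2)) = 2*((24 + u)/(-3/2 + s)) = 2*(24 + u)/(-3/2 + s))
S(d) = -5/2 + d/(-151 + d) (S(d) = -5/2 + ((d + d)/(d - 151))/2 = -5/2 + ((2*d)/(-151 + d))/2 = -5/2 + (2*d/(-151 + d))/2 = -5/2 + d/(-151 + d))
(o(62, -56) - 21827) + S(33) = (4*(24 + 62)/(-3 + 2*(-56)) - 21827) + (755 - 3*33)/(2*(-151 + 33)) = (4*86/(-3 - 112) - 21827) + (½)*(755 - 99)/(-118) = (4*86/(-115) - 21827) + (½)*(-1/118)*656 = (4*(-1/115)*86 - 21827) - 164/59 = (-344/115 - 21827) - 164/59 = -2510449/115 - 164/59 = -148135351/6785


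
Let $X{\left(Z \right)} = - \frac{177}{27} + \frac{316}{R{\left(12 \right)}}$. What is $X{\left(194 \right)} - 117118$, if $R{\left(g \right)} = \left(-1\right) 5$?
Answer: $- \frac{5273449}{45} \approx -1.1719 \cdot 10^{5}$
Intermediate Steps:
$R{\left(g \right)} = -5$
$X{\left(Z \right)} = - \frac{3139}{45}$ ($X{\left(Z \right)} = - \frac{177}{27} + \frac{316}{-5} = \left(-177\right) \frac{1}{27} + 316 \left(- \frac{1}{5}\right) = - \frac{59}{9} - \frac{316}{5} = - \frac{3139}{45}$)
$X{\left(194 \right)} - 117118 = - \frac{3139}{45} - 117118 = - \frac{5273449}{45}$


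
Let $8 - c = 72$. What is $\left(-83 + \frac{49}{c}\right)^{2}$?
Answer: $\frac{28740321}{4096} \approx 7016.7$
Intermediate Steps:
$c = -64$ ($c = 8 - 72 = -64$)
$\left(-83 + \frac{49}{c}\right)^{2} = \left(-83 + \frac{49}{-64}\right)^{2} = \left(-83 + 49 \left(- \frac{1}{64}\right)\right)^{2} = \left(-83 - \frac{49}{64}\right)^{2} = \left(- \frac{5361}{64}\right)^{2} = \frac{28740321}{4096}$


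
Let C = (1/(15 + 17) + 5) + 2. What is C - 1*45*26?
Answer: -37215/32 ≈ -1163.0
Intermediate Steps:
C = 225/32 (C = (1/32 + 5) + 2 = 161/32 + 2 = 225/32 ≈ 7.0313)
C - 1*45*26 = 225/32 - 1*45*26 = 225/32 - 45*26 = 225/32 - 1170 = -37215/32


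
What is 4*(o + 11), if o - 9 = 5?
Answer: 100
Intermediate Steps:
o = 14 (o = 9 + 5 = 14)
4*(o + 11) = 4*(14 + 11) = 4*25 = 100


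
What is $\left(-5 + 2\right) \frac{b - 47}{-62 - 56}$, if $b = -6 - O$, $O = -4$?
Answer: $- \frac{147}{118} \approx -1.2458$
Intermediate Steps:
$b = -2$ ($b = -6 - -4 = -6 + 4 = -2$)
$\left(-5 + 2\right) \frac{b - 47}{-62 - 56} = \left(-5 + 2\right) \frac{-2 - 47}{-62 - 56} = - 3 \left(- \frac{49}{-118}\right) = - 3 \left(\left(-49\right) \left(- \frac{1}{118}\right)\right) = \left(-3\right) \frac{49}{118} = - \frac{147}{118}$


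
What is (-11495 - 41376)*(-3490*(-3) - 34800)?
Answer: 1286351430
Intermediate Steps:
(-11495 - 41376)*(-3490*(-3) - 34800) = -52871*(10470 - 34800) = -52871*(-24330) = 1286351430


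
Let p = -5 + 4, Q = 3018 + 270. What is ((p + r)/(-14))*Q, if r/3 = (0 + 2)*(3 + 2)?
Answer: -47676/7 ≈ -6810.9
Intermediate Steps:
Q = 3288
r = 30 (r = 3*((0 + 2)*(3 + 2)) = 3*(2*5) = 3*10 = 30)
p = -1
((p + r)/(-14))*Q = ((-1 + 30)/(-14))*3288 = (29*(-1/14))*3288 = -29/14*3288 = -47676/7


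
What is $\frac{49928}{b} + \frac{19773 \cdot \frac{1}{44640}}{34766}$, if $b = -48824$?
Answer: $- \frac{1076180637469}{1052397414080} \approx -1.0226$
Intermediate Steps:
$\frac{49928}{b} + \frac{19773 \cdot \frac{1}{44640}}{34766} = \frac{49928}{-48824} + \frac{19773 \cdot \frac{1}{44640}}{34766} = 49928 \left(- \frac{1}{48824}\right) + 19773 \cdot \frac{1}{44640} \cdot \frac{1}{34766} = - \frac{6241}{6103} + \frac{2197}{4960} \cdot \frac{1}{34766} = - \frac{6241}{6103} + \frac{2197}{172439360} = - \frac{1076180637469}{1052397414080}$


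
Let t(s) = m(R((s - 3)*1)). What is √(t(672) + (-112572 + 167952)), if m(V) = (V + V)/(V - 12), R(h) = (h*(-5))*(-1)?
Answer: √68359174510/1111 ≈ 235.33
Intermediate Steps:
R(h) = 5*h (R(h) = -5*h*(-1) = 5*h)
m(V) = 2*V/(-12 + V) (m(V) = (2*V)/(-12 + V) = 2*V/(-12 + V))
t(s) = 2*(-15 + 5*s)/(-27 + 5*s) (t(s) = 2*(5*((s - 3)*1))/(-12 + 5*((s - 3)*1)) = 2*(5*((-3 + s)*1))/(-12 + 5*((-3 + s)*1)) = 2*(5*(-3 + s))/(-12 + 5*(-3 + s)) = 2*(-15 + 5*s)/(-12 + (-15 + 5*s)) = 2*(-15 + 5*s)/(-27 + 5*s))
√(t(672) + (-112572 + 167952)) = √(10*(-3 + 672)/(-27 + 5*672) + (-112572 + 167952)) = √(10*669/(-27 + 3360) + 55380) = √(10*669/3333 + 55380) = √(10*(1/3333)*669 + 55380) = √(2230/1111 + 55380) = √(61529410/1111) = √68359174510/1111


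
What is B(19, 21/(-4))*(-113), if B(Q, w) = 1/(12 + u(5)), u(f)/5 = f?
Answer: -113/37 ≈ -3.0541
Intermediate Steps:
u(f) = 5*f
B(Q, w) = 1/37 (B(Q, w) = 1/(12 + 5*5) = 1/(12 + 25) = 1/37)
B(19, 21/(-4))*(-113) = (1/37)*(-113) = -113/37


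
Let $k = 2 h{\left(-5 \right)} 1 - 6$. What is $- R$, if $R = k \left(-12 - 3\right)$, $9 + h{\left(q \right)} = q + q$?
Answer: $-660$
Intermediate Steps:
$h{\left(q \right)} = -9 + 2 q$ ($h{\left(q \right)} = -9 + \left(q + q\right) = -9 + 2 q$)
$k = -44$ ($k = 2 \left(-9 + 2 \left(-5\right)\right) 1 - 6 = 2 \left(-9 - 10\right) 1 - 6 = 2 \left(-19\right) 1 - 6 = \left(-38\right) 1 - 6 = -38 - 6 = -44$)
$R = 660$ ($R = - 44 \left(-12 - 3\right) = \left(-44\right) \left(-15\right) = 660$)
$- R = \left(-1\right) 660 = -660$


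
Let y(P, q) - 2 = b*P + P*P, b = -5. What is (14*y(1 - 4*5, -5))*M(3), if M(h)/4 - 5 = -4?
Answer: 25648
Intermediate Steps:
M(h) = 4 (M(h) = 20 + 4*(-4) = 20 - 16 = 4)
y(P, q) = 2 + P**2 - 5*P (y(P, q) = 2 + (-5*P + P*P) = 2 + (-5*P + P**2) = 2 + (P**2 - 5*P) = 2 + P**2 - 5*P)
(14*y(1 - 4*5, -5))*M(3) = (14*(2 + (1 - 4*5)**2 - 5*(1 - 4*5)))*4 = (14*(2 + (1 - 20)**2 - 5*(1 - 20)))*4 = (14*(2 + (-19)**2 - 5*(-19)))*4 = (14*(2 + 361 + 95))*4 = (14*458)*4 = 6412*4 = 25648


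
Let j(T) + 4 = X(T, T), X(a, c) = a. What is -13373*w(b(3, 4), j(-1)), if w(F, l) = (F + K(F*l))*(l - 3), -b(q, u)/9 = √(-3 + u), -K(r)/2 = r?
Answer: -10591416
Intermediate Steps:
K(r) = -2*r
j(T) = -4 + T
b(q, u) = -9*√(-3 + u)
w(F, l) = (-3 + l)*(F - 2*F*l) (w(F, l) = (F - 2*F*l)*(l - 3) = (F - 2*F*l)*(-3 + l) = (-3 + l)*(F - 2*F*l))
-13373*w(b(3, 4), j(-1)) = -13373*(-9*√(-3 + 4))*(-3 - 2*(-4 - 1)² + 7*(-4 - 1)) = -13373*(-9*√1)*(-3 - 2*(-5)² + 7*(-5)) = -13373*(-9*1)*(-3 - 2*25 - 35) = -(-120357)*(-3 - 50 - 35) = -(-120357)*(-88) = -13373*792 = -10591416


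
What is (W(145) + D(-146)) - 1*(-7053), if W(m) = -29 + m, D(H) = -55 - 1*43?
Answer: 7071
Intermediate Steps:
D(H) = -98 (D(H) = -55 - 43 = -98)
(W(145) + D(-146)) - 1*(-7053) = ((-29 + 145) - 98) - 1*(-7053) = (116 - 98) + 7053 = 18 + 7053 = 7071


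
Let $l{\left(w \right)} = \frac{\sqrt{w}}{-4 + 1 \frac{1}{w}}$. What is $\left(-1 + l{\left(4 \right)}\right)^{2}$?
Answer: $\frac{529}{225} \approx 2.3511$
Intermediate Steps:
$l{\left(w \right)} = \frac{\sqrt{w}}{-4 + \frac{1}{w}}$
$\left(-1 + l{\left(4 \right)}\right)^{2} = \left(-1 - \frac{4^{\frac{3}{2}}}{-1 + 4 \cdot 4}\right)^{2} = \left(-1 - \frac{8}{-1 + 16}\right)^{2} = \left(-1 - \frac{8}{15}\right)^{2} = \left(- \frac{23}{15}\right)^{2} = \frac{529}{225}$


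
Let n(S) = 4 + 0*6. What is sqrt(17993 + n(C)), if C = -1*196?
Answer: sqrt(17997) ≈ 134.15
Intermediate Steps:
C = -196
n(S) = 4 (n(S) = 4 + 0 = 4)
sqrt(17993 + n(C)) = sqrt(17993 + 4) = sqrt(17997)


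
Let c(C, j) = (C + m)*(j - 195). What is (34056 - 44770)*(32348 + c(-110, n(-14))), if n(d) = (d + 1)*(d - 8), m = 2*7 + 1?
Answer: -253953942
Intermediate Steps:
m = 15 (m = 14 + 1 = 15)
n(d) = (1 + d)*(-8 + d)
c(C, j) = (-195 + j)*(15 + C) (c(C, j) = (C + 15)*(j - 195) = (15 + C)*(-195 + j) = (-195 + j)*(15 + C))
(34056 - 44770)*(32348 + c(-110, n(-14))) = (34056 - 44770)*(32348 + (-2925 - 195*(-110) + 15*(-8 + (-14)² - 7*(-14)) - 110*(-8 + (-14)² - 7*(-14)))) = -10714*(32348 + (-2925 + 21450 + 15*(-8 + 196 + 98) - 110*(-8 + 196 + 98))) = -10714*(32348 + (-2925 + 21450 + 15*286 - 110*286)) = -10714*(32348 + (-2925 + 21450 + 4290 - 31460)) = -10714*(32348 - 8645) = -10714*23703 = -253953942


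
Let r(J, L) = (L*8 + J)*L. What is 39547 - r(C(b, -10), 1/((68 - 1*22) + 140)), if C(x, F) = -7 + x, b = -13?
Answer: 342042931/8649 ≈ 39547.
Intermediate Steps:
r(J, L) = L*(J + 8*L) (r(J, L) = (8*L + J)*L = (J + 8*L)*L = L*(J + 8*L))
39547 - r(C(b, -10), 1/((68 - 1*22) + 140)) = 39547 - ((-7 - 13) + 8/((68 - 1*22) + 140))/((68 - 1*22) + 140) = 39547 - (-20 + 8/((68 - 22) + 140))/((68 - 22) + 140) = 39547 - (-20 + 8/(46 + 140))/(46 + 140) = 39547 - (-20 + 8/186)/186 = 39547 - (-20 + 8*(1/186))/186 = 39547 - (-20 + 4/93)/186 = 39547 - (-1856)/(186*93) = 39547 - 1*(-928/8649) = 39547 + 928/8649 = 342042931/8649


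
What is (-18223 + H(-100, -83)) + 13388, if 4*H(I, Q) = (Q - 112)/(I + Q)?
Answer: -1179675/244 ≈ -4834.7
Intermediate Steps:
H(I, Q) = (-112 + Q)/(4*(I + Q)) (H(I, Q) = ((Q - 112)/(I + Q))/4 = ((-112 + Q)/(I + Q))/4 = (-112 + Q)/(4*(I + Q)))
(-18223 + H(-100, -83)) + 13388 = (-18223 + (-28 + (¼)*(-83))/(-100 - 83)) + 13388 = (-18223 + (-28 - 83/4)/(-183)) + 13388 = (-18223 - 1/183*(-195/4)) + 13388 = (-18223 + 65/244) + 13388 = -4446347/244 + 13388 = -1179675/244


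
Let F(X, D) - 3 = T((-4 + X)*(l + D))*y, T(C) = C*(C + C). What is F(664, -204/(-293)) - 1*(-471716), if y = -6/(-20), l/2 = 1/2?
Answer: 105054876671/85849 ≈ 1.2237e+6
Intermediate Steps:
l = 1 (l = 2/2 = 2*(½) = 1)
y = 3/10 (y = -6*(-1/20) = 3/10 ≈ 0.30000)
T(C) = 2*C² (T(C) = C*(2*C) = 2*C²)
F(X, D) = 3 + 3*(1 + D)²*(-4 + X)²/5 (F(X, D) = 3 + (2*((-4 + X)*(1 + D))²)*(3/10) = 3 + (2*((1 + D)*(-4 + X))²)*(3/10) = 3 + (2*((1 + D)²*(-4 + X)²))*(3/10) = 3 + (2*(1 + D)²*(-4 + X)²)*(3/10) = 3 + 3*(1 + D)²*(-4 + X)²/5)
F(664, -204/(-293)) - 1*(-471716) = (3 + 3*(-4 + 664 - (-816)/(-293) - 204/(-293)*664)²/5) - 1*(-471716) = (3 + 3*(-4 + 664 - (-816)*(-1)/293 - 204*(-1/293)*664)²/5) + 471716 = (3 + 3*(-4 + 664 - 4*204/293 + (204/293)*664)²/5) + 471716 = (3 + 3*(-4 + 664 - 816/293 + 135456/293)²/5) + 471716 = (3 + 3*(328020/293)²/5) + 471716 = (3 + (⅗)*(107597120400/85849)) + 471716 = (3 + 64558272240/85849) + 471716 = 64558529787/85849 + 471716 = 105054876671/85849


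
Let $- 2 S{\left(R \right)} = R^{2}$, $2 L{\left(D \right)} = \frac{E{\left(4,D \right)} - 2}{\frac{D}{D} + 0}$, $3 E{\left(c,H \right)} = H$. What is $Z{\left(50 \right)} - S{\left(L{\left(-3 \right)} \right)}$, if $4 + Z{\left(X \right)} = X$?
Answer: $\frac{377}{8} \approx 47.125$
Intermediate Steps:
$Z{\left(X \right)} = -4 + X$
$E{\left(c,H \right)} = \frac{H}{3}$
$L{\left(D \right)} = -1 + \frac{D}{6}$ ($L{\left(D \right)} = \frac{\left(\frac{D}{3} - 2\right) \frac{1}{\frac{D}{D} + 0}}{2} = \frac{\left(-2 + \frac{D}{3}\right) \frac{1}{1 + 0}}{2} = \frac{\left(-2 + \frac{D}{3}\right) 1^{-1}}{2} = \frac{\left(-2 + \frac{D}{3}\right) 1}{2} = \frac{-2 + \frac{D}{3}}{2} = -1 + \frac{D}{6}$)
$S{\left(R \right)} = - \frac{R^{2}}{2}$
$Z{\left(50 \right)} - S{\left(L{\left(-3 \right)} \right)} = \left(-4 + 50\right) - - \frac{\left(-1 + \frac{1}{6} \left(-3\right)\right)^{2}}{2} = 46 - - \frac{\left(-1 - \frac{1}{2}\right)^{2}}{2} = 46 - - \frac{\left(- \frac{3}{2}\right)^{2}}{2} = 46 - \left(- \frac{1}{2}\right) \frac{9}{4} = 46 - - \frac{9}{8} = 46 + \frac{9}{8} = \frac{377}{8}$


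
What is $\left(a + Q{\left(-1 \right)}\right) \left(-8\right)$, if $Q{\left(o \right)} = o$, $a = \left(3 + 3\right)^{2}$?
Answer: $-280$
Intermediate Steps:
$a = 36$ ($a = 6^{2} = 36$)
$\left(a + Q{\left(-1 \right)}\right) \left(-8\right) = \left(36 - 1\right) \left(-8\right) = 35 \left(-8\right) = -280$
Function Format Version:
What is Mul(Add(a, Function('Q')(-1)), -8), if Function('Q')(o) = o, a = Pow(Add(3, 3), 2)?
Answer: -280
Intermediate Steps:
a = 36 (a = Pow(6, 2) = 36)
Mul(Add(a, Function('Q')(-1)), -8) = Mul(Add(36, -1), -8) = Mul(35, -8) = -280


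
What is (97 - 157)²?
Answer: 3600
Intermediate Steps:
(97 - 157)² = (-60)² = 3600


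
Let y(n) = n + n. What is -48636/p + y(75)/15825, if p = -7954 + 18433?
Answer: -487678/105289 ≈ -4.6318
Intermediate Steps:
p = 10479
y(n) = 2*n
-48636/p + y(75)/15825 = -48636/10479 + (2*75)/15825 = -48636*1/10479 + 150*(1/15825) = -2316/499 + 2/211 = -487678/105289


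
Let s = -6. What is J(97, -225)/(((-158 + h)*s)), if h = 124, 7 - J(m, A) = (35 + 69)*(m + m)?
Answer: -6723/68 ≈ -98.868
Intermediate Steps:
J(m, A) = 7 - 208*m (J(m, A) = 7 - (35 + 69)*(m + m) = 7 - 104*2*m = 7 - 208*m)
J(97, -225)/(((-158 + h)*s)) = (7 - 208*97)/(((-158 + 124)*(-6))) = (7 - 20176)/((-34*(-6))) = -20169/204 = -20169*1/204 = -6723/68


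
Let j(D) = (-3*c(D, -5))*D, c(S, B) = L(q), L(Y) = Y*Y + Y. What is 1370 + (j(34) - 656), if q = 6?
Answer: -3570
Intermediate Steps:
L(Y) = Y + Y**2 (L(Y) = Y**2 + Y = Y + Y**2)
c(S, B) = 42 (c(S, B) = 6*(1 + 6) = 6*7 = 42)
j(D) = -126*D (j(D) = (-3*42)*D = -126*D)
1370 + (j(34) - 656) = 1370 + (-126*34 - 656) = 1370 + (-4284 - 656) = 1370 - 4940 = -3570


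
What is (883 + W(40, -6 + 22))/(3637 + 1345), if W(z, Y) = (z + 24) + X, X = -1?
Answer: 473/2491 ≈ 0.18988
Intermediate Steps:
W(z, Y) = 23 + z (W(z, Y) = (z + 24) - 1 = (24 + z) - 1 = 23 + z)
(883 + W(40, -6 + 22))/(3637 + 1345) = (883 + (23 + 40))/(3637 + 1345) = (883 + 63)/4982 = 946*(1/4982) = 473/2491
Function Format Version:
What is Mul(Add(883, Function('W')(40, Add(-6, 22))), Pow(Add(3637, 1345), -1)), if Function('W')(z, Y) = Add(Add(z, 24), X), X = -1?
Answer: Rational(473, 2491) ≈ 0.18988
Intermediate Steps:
Function('W')(z, Y) = Add(23, z) (Function('W')(z, Y) = Add(Add(z, 24), -1) = Add(Add(24, z), -1) = Add(23, z))
Mul(Add(883, Function('W')(40, Add(-6, 22))), Pow(Add(3637, 1345), -1)) = Mul(Add(883, Add(23, 40)), Pow(Add(3637, 1345), -1)) = Mul(Add(883, 63), Pow(4982, -1)) = Mul(946, Rational(1, 4982)) = Rational(473, 2491)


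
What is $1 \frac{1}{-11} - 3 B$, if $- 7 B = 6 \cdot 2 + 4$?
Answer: $\frac{521}{77} \approx 6.7662$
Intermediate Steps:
$B = - \frac{16}{7}$ ($B = - \frac{6 \cdot 2 + 4}{7} = - \frac{12 + 4}{7} = \left(- \frac{1}{7}\right) 16 = - \frac{16}{7} \approx -2.2857$)
$1 \frac{1}{-11} - 3 B = 1 \frac{1}{-11} - - \frac{48}{7} = 1 \left(- \frac{1}{11}\right) + \frac{48}{7} = - \frac{1}{11} + \frac{48}{7} = \frac{521}{77}$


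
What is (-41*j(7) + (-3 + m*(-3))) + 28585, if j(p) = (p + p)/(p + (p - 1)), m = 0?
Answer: 370992/13 ≈ 28538.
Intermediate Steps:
j(p) = 2*p/(-1 + 2*p) (j(p) = (2*p)/(p + (-1 + p)) = (2*p)/(-1 + 2*p) = 2*p/(-1 + 2*p))
(-41*j(7) + (-3 + m*(-3))) + 28585 = (-82*7/(-1 + 2*7) + (-3 + 0*(-3))) + 28585 = (-82*7/(-1 + 14) + (-3 + 0)) + 28585 = (-82*7/13 - 3) + 28585 = (-41*14/13 - 3) + 28585 = (-574/13 - 3) + 28585 = -613/13 + 28585 = 370992/13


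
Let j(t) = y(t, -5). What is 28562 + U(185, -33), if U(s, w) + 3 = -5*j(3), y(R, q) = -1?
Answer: 28564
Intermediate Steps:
j(t) = -1
U(s, w) = 2 (U(s, w) = -3 - 5*(-1) = -3 + 5 = 2)
28562 + U(185, -33) = 28562 + 2 = 28564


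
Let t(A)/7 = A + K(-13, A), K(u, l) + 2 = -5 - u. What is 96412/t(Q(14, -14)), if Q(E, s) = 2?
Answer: 24103/14 ≈ 1721.6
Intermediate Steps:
K(u, l) = -7 - u (K(u, l) = -2 + (-5 - u) = -7 - u)
t(A) = 42 + 7*A (t(A) = 7*(A + (-7 - 1*(-13))) = 7*(A + (-7 + 13)) = 7*(A + 6) = 7*(6 + A) = 42 + 7*A)
96412/t(Q(14, -14)) = 96412/(42 + 7*2) = 96412/(42 + 14) = 96412/56 = 96412*(1/56) = 24103/14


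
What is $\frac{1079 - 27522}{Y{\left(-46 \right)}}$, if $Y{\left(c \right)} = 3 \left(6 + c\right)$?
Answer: $\frac{26443}{120} \approx 220.36$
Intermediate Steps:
$Y{\left(c \right)} = 18 + 3 c$
$\frac{1079 - 27522}{Y{\left(-46 \right)}} = \frac{1079 - 27522}{18 + 3 \left(-46\right)} = - \frac{26443}{18 - 138} = - \frac{26443}{-120} = \left(-26443\right) \left(- \frac{1}{120}\right) = \frac{26443}{120}$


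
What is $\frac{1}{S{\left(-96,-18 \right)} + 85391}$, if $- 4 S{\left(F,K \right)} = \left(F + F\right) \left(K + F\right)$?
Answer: $\frac{1}{79919} \approx 1.2513 \cdot 10^{-5}$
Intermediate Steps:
$S{\left(F,K \right)} = - \frac{F \left(F + K\right)}{2}$ ($S{\left(F,K \right)} = - \frac{\left(F + F\right) \left(K + F\right)}{4} = - \frac{2 F \left(F + K\right)}{4} = - \frac{F \left(F + K\right)}{2}$)
$\frac{1}{S{\left(-96,-18 \right)} + 85391} = \frac{1}{\left(- \frac{1}{2}\right) \left(-96\right) \left(-96 - 18\right) + 85391} = \frac{1}{\left(- \frac{1}{2}\right) \left(-96\right) \left(-114\right) + 85391} = \frac{1}{-5472 + 85391} = \frac{1}{79919}$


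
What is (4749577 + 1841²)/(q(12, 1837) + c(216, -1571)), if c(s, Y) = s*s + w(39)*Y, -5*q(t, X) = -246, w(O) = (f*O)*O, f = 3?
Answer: -5813470/5086977 ≈ -1.1428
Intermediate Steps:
w(O) = 3*O² (w(O) = (3*O)*O = 3*O²)
q(t, X) = 246/5 (q(t, X) = -⅕*(-246) = 246/5)
c(s, Y) = s² + 4563*Y (c(s, Y) = s*s + (3*39²)*Y = s² + (3*1521)*Y = s² + 4563*Y)
(4749577 + 1841²)/(q(12, 1837) + c(216, -1571)) = (4749577 + 1841²)/(246/5 + (216² + 4563*(-1571))) = (4749577 + 3389281)/(246/5 + (46656 - 7168473)) = 8138858/(246/5 - 7121817) = 8138858/(-35608839/5) = 8138858*(-5/35608839) = -5813470/5086977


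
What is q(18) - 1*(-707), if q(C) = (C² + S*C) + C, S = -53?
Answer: 95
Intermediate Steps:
q(C) = C² - 52*C (q(C) = (C² - 53*C) + C = C² - 52*C)
q(18) - 1*(-707) = 18*(-52 + 18) - 1*(-707) = 18*(-34) + 707 = -612 + 707 = 95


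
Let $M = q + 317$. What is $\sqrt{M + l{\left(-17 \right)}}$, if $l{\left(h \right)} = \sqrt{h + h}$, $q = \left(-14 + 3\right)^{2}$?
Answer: $\sqrt{438 + i \sqrt{34}} \approx 20.929 + 0.1393 i$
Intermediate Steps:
$q = 121$ ($q = \left(-11\right)^{2} = 121$)
$l{\left(h \right)} = \sqrt{2} \sqrt{h}$ ($l{\left(h \right)} = \sqrt{2 h} = \sqrt{2} \sqrt{h}$)
$M = 438$ ($M = 121 + 317 = 438$)
$\sqrt{M + l{\left(-17 \right)}} = \sqrt{438 + \sqrt{2} \sqrt{-17}} = \sqrt{438 + \sqrt{2} i \sqrt{17}} = \sqrt{438 + i \sqrt{34}}$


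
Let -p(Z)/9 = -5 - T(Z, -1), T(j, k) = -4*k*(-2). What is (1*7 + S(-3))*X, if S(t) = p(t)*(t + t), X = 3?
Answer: 507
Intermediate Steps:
T(j, k) = 8*k
p(Z) = -27 (p(Z) = -9*(-5 - 8*(-1)) = -9*(-5 - 1*(-8)) = -9*(-5 + 8) = -9*3 = -27)
S(t) = -54*t (S(t) = -27*(t + t) = -54*t)
(1*7 + S(-3))*X = (1*7 - 54*(-3))*3 = (7 + 162)*3 = 169*3 = 507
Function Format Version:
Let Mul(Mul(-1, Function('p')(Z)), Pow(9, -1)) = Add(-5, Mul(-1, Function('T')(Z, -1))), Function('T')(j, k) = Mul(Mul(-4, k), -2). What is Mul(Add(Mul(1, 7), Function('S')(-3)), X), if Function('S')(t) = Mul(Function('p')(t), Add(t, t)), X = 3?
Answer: 507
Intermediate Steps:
Function('T')(j, k) = Mul(8, k)
Function('p')(Z) = -27 (Function('p')(Z) = Mul(-9, Add(-5, Mul(-1, Mul(8, -1)))) = Mul(-9, Add(-5, Mul(-1, -8))) = Mul(-9, Add(-5, 8)) = Mul(-9, 3) = -27)
Function('S')(t) = Mul(-54, t) (Function('S')(t) = Mul(-27, Add(t, t)) = Mul(-27, Mul(2, t)) = Mul(-54, t))
Mul(Add(Mul(1, 7), Function('S')(-3)), X) = Mul(Add(Mul(1, 7), Mul(-54, -3)), 3) = Mul(Add(7, 162), 3) = Mul(169, 3) = 507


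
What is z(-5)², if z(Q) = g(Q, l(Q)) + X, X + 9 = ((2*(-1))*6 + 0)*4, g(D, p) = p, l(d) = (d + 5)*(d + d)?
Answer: 3249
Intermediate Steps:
l(d) = 2*d*(5 + d) (l(d) = (5 + d)*(2*d) = 2*d*(5 + d))
X = -57 (X = -9 + ((2*(-1))*6 + 0)*4 = -9 + (-2*6 + 0)*4 = -9 + (-12 + 0)*4 = -9 - 12*4 = -9 - 48 = -57)
z(Q) = -57 + 2*Q*(5 + Q) (z(Q) = 2*Q*(5 + Q) - 57 = -57 + 2*Q*(5 + Q))
z(-5)² = (-57 + 2*(-5)*(5 - 5))² = (-57 + 2*(-5)*0)² = (-57 + 0)² = (-57)² = 3249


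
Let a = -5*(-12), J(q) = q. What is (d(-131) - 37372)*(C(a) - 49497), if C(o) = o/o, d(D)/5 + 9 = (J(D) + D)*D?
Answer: -6642016728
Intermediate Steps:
d(D) = -45 + 10*D² (d(D) = -45 + 5*((D + D)*D) = -45 + 5*((2*D)*D) = -45 + 5*(2*D²) = -45 + 10*D²)
a = 60
C(o) = 1
(d(-131) - 37372)*(C(a) - 49497) = ((-45 + 10*(-131)²) - 37372)*(1 - 49497) = ((-45 + 10*17161) - 37372)*(-49496) = ((-45 + 171610) - 37372)*(-49496) = (171565 - 37372)*(-49496) = 134193*(-49496) = -6642016728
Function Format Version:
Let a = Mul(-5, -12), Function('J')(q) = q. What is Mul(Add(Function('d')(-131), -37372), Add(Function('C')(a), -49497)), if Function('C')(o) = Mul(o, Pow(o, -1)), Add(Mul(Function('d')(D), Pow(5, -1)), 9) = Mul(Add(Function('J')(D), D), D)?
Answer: -6642016728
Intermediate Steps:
Function('d')(D) = Add(-45, Mul(10, Pow(D, 2))) (Function('d')(D) = Add(-45, Mul(5, Mul(Add(D, D), D))) = Add(-45, Mul(5, Mul(Mul(2, D), D))) = Add(-45, Mul(5, Mul(2, Pow(D, 2)))) = Add(-45, Mul(10, Pow(D, 2))))
a = 60
Function('C')(o) = 1
Mul(Add(Function('d')(-131), -37372), Add(Function('C')(a), -49497)) = Mul(Add(Add(-45, Mul(10, Pow(-131, 2))), -37372), Add(1, -49497)) = Mul(Add(Add(-45, Mul(10, 17161)), -37372), -49496) = Mul(Add(Add(-45, 171610), -37372), -49496) = Mul(Add(171565, -37372), -49496) = Mul(134193, -49496) = -6642016728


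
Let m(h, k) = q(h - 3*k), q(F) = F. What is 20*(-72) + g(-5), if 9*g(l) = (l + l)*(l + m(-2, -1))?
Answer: -12920/9 ≈ -1435.6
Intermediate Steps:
m(h, k) = h - 3*k
g(l) = 2*l*(1 + l)/9 (g(l) = ((l + l)*(l + (-2 - 3*(-1))))/9 = ((2*l)*(l + (-2 + 3)))/9 = ((2*l)*(l + 1))/9 = ((2*l)*(1 + l))/9 = (2*l*(1 + l))/9 = 2*l*(1 + l)/9)
20*(-72) + g(-5) = 20*(-72) + (2/9)*(-5)*(1 - 5) = -1440 + (2/9)*(-5)*(-4) = -1440 + 40/9 = -12920/9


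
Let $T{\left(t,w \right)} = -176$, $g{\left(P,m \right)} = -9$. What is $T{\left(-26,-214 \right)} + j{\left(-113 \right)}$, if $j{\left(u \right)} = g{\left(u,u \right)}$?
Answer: $-185$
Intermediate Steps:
$j{\left(u \right)} = -9$
$T{\left(-26,-214 \right)} + j{\left(-113 \right)} = -176 - 9 = -185$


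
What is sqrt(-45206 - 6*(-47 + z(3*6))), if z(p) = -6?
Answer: 2*I*sqrt(11222) ≈ 211.87*I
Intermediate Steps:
sqrt(-45206 - 6*(-47 + z(3*6))) = sqrt(-45206 - 6*(-47 - 6)) = sqrt(-45206 - 6*(-53)) = sqrt(-45206 + 318) = sqrt(-44888) = 2*I*sqrt(11222)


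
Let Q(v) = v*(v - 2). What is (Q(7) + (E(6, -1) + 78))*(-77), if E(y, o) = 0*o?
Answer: -8701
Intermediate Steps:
E(y, o) = 0
Q(v) = v*(-2 + v)
(Q(7) + (E(6, -1) + 78))*(-77) = (7*(-2 + 7) + (0 + 78))*(-77) = (7*5 + 78)*(-77) = (35 + 78)*(-77) = 113*(-77) = -8701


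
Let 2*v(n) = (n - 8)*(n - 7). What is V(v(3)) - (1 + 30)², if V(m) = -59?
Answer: -1020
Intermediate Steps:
v(n) = (-8 + n)*(-7 + n)/2 (v(n) = ((n - 8)*(n - 7))/2 = ((-8 + n)*(-7 + n))/2 = (-8 + n)*(-7 + n)/2)
V(v(3)) - (1 + 30)² = -59 - (1 + 30)² = -59 - 1*31² = -59 - 1*961 = -59 - 961 = -1020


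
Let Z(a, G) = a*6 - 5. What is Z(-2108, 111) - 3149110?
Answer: -3161763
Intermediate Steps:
Z(a, G) = -5 + 6*a (Z(a, G) = 6*a - 5 = -5 + 6*a)
Z(-2108, 111) - 3149110 = (-5 + 6*(-2108)) - 3149110 = (-5 - 12648) - 3149110 = -12653 - 3149110 = -3161763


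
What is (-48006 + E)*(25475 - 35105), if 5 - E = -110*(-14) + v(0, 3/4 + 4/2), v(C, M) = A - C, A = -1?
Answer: 477070200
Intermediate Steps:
v(C, M) = -1 - C
E = -1534 (E = 5 - (-110*(-14) + (-1 - 1*0)) = 5 - (1540 + (-1 + 0)) = 5 - (1540 - 1) = 5 - 1*1539 = 5 - 1539 = -1534)
(-48006 + E)*(25475 - 35105) = (-48006 - 1534)*(25475 - 35105) = -49540*(-9630) = 477070200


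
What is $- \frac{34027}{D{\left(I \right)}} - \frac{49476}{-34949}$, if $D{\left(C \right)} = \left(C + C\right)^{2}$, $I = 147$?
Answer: $\frac{441042559}{431550252} \approx 1.022$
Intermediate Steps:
$D{\left(C \right)} = 4 C^{2}$ ($D{\left(C \right)} = \left(2 C\right)^{2} = 4 C^{2}$)
$- \frac{34027}{D{\left(I \right)}} - \frac{49476}{-34949} = - \frac{34027}{4 \cdot 147^{2}} - \frac{49476}{-34949} = - \frac{34027}{4 \cdot 21609} - - \frac{49476}{34949} = - \frac{34027}{86436} + \frac{49476}{34949} = \left(-34027\right) \frac{1}{86436} + \frac{49476}{34949} = - \frac{4861}{12348} + \frac{49476}{34949} = \frac{441042559}{431550252}$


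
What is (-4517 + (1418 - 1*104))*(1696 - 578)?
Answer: -3580954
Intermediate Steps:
(-4517 + (1418 - 1*104))*(1696 - 578) = (-4517 + (1418 - 104))*1118 = (-4517 + 1314)*1118 = -3203*1118 = -3580954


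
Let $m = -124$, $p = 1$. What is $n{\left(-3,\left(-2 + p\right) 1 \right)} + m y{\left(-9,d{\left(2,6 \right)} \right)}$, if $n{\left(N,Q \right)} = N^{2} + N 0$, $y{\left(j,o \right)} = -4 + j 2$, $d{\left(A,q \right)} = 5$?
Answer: $2737$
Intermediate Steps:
$y{\left(j,o \right)} = -4 + 2 j$
$n{\left(N,Q \right)} = N^{2}$ ($n{\left(N,Q \right)} = N^{2} + 0 = N^{2}$)
$n{\left(-3,\left(-2 + p\right) 1 \right)} + m y{\left(-9,d{\left(2,6 \right)} \right)} = \left(-3\right)^{2} - 124 \left(-4 + 2 \left(-9\right)\right) = 9 - 124 \left(-4 - 18\right) = 9 - -2728 = 9 + 2728 = 2737$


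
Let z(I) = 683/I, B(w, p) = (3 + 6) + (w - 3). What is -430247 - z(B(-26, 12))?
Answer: -8604257/20 ≈ -4.3021e+5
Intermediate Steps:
B(w, p) = 6 + w (B(w, p) = 9 + (-3 + w) = 6 + w)
-430247 - z(B(-26, 12)) = -430247 - 683/(6 - 26) = -430247 - 683/(-20) = -430247 - 683*(-1)/20 = -430247 - 1*(-683/20) = -430247 + 683/20 = -8604257/20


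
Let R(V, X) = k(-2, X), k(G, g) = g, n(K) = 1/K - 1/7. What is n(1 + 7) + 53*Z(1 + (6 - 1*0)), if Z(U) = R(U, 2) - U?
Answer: -14841/56 ≈ -265.02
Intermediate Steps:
n(K) = -1/7 + 1/K (n(K) = 1/K - 1*1/7 = 1/K - 1/7 = -1/7 + 1/K)
R(V, X) = X
Z(U) = 2 - U
n(1 + 7) + 53*Z(1 + (6 - 1*0)) = (7 - (1 + 7))/(7*(1 + 7)) + 53*(2 - (1 + (6 - 1*0))) = (1/7)*(7 - 1*8)/8 + 53*(2 - (1 + (6 + 0))) = (1/7)*(1/8)*(7 - 8) + 53*(2 - (1 + 6)) = (1/7)*(1/8)*(-1) + 53*(2 - 1*7) = -1/56 + 53*(2 - 7) = -1/56 + 53*(-5) = -1/56 - 265 = -14841/56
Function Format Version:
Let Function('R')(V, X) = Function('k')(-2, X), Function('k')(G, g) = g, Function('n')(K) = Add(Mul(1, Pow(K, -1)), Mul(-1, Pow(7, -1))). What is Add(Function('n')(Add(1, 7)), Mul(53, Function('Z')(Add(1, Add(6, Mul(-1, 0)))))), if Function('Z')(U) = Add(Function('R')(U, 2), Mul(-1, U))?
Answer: Rational(-14841, 56) ≈ -265.02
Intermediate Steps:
Function('n')(K) = Add(Rational(-1, 7), Pow(K, -1)) (Function('n')(K) = Add(Pow(K, -1), Mul(-1, Rational(1, 7))) = Add(Pow(K, -1), Rational(-1, 7)) = Add(Rational(-1, 7), Pow(K, -1)))
Function('R')(V, X) = X
Function('Z')(U) = Add(2, Mul(-1, U))
Add(Function('n')(Add(1, 7)), Mul(53, Function('Z')(Add(1, Add(6, Mul(-1, 0)))))) = Add(Mul(Rational(1, 7), Pow(Add(1, 7), -1), Add(7, Mul(-1, Add(1, 7)))), Mul(53, Add(2, Mul(-1, Add(1, Add(6, Mul(-1, 0))))))) = Add(Mul(Rational(1, 7), Pow(8, -1), Add(7, Mul(-1, 8))), Mul(53, Add(2, Mul(-1, Add(1, Add(6, 0)))))) = Add(Mul(Rational(1, 7), Rational(1, 8), Add(7, -8)), Mul(53, Add(2, Mul(-1, Add(1, 6))))) = Add(Mul(Rational(1, 7), Rational(1, 8), -1), Mul(53, Add(2, Mul(-1, 7)))) = Add(Rational(-1, 56), Mul(53, Add(2, -7))) = Add(Rational(-1, 56), Mul(53, -5)) = Add(Rational(-1, 56), -265) = Rational(-14841, 56)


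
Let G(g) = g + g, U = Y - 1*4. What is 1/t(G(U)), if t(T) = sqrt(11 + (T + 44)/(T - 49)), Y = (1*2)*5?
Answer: sqrt(1443)/117 ≈ 0.32467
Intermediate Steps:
Y = 10 (Y = 2*5 = 10)
U = 6 (U = 10 - 1*4 = 10 - 4 = 6)
G(g) = 2*g
t(T) = sqrt(11 + (44 + T)/(-49 + T))
1/t(G(U)) = 1/(sqrt(3)*sqrt((-165 + 4*(2*6))/(-49 + 2*6))) = 1/(sqrt(3)*sqrt((-165 + 4*12)/(-49 + 12))) = 1/(sqrt(3)*sqrt((-165 + 48)/(-37))) = 1/(sqrt(3)*sqrt(-1/37*(-117))) = 1/(sqrt(3)*sqrt(117/37)) = 1/(sqrt(3)*(3*sqrt(481)/37)) = 1/(3*sqrt(1443)/37) = sqrt(1443)/117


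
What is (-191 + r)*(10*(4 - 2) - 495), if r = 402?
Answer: -100225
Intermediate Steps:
(-191 + r)*(10*(4 - 2) - 495) = (-191 + 402)*(10*(4 - 2) - 495) = 211*(10*2 - 495) = 211*(20 - 495) = 211*(-475) = -100225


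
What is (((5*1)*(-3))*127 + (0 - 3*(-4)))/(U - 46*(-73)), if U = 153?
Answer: -1893/3511 ≈ -0.53916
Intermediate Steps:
(((5*1)*(-3))*127 + (0 - 3*(-4)))/(U - 46*(-73)) = (((5*1)*(-3))*127 + (0 - 3*(-4)))/(153 - 46*(-73)) = ((5*(-3))*127 + (0 + 12))/(153 + 3358) = (-15*127 + 12)/3511 = (-1905 + 12)*(1/3511) = -1893*1/3511 = -1893/3511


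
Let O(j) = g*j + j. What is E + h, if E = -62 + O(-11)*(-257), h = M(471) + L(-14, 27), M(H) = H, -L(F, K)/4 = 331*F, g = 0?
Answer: 21772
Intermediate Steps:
L(F, K) = -1324*F
O(j) = j (O(j) = 0*j + j = 0 + j = j)
h = 19007 (h = 471 - 1324*(-14) = 471 + 18536 = 19007)
E = 2765 (E = -62 - 11*(-257) = -62 + 2827 = 2765)
E + h = 2765 + 19007 = 21772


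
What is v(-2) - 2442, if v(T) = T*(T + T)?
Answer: -2434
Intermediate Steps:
v(T) = 2*T² (v(T) = T*(2*T) = 2*T²)
v(-2) - 2442 = 2*(-2)² - 2442 = 2*4 - 2442 = 8 - 2442 = -2434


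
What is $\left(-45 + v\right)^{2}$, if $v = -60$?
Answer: $11025$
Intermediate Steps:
$\left(-45 + v\right)^{2} = \left(-45 - 60\right)^{2} = \left(-105\right)^{2} = 11025$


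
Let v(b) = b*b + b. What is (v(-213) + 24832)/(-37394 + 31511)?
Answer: -69988/5883 ≈ -11.897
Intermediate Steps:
v(b) = b + b² (v(b) = b² + b = b + b²)
(v(-213) + 24832)/(-37394 + 31511) = (-213*(1 - 213) + 24832)/(-37394 + 31511) = (-213*(-212) + 24832)/(-5883) = (45156 + 24832)*(-1/5883) = 69988*(-1/5883) = -69988/5883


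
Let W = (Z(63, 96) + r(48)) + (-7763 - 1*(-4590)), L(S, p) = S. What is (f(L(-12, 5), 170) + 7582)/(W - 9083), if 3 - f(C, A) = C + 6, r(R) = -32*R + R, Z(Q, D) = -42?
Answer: -7591/13786 ≈ -0.55063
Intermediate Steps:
r(R) = -31*R
f(C, A) = -3 - C (f(C, A) = 3 - (C + 6) = 3 - (6 + C) = 3 + (-6 - C) = -3 - C)
W = -4703 (W = (-42 - 31*48) + (-7763 - 1*(-4590)) = (-42 - 1488) + (-7763 + 4590) = -1530 - 3173 = -4703)
(f(L(-12, 5), 170) + 7582)/(W - 9083) = ((-3 - 1*(-12)) + 7582)/(-4703 - 9083) = ((-3 + 12) + 7582)/(-13786) = (9 + 7582)*(-1/13786) = 7591*(-1/13786) = -7591/13786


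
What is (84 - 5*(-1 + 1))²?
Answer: 7056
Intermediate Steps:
(84 - 5*(-1 + 1))² = (84 - 5*0)² = (84 + 0)² = 84² = 7056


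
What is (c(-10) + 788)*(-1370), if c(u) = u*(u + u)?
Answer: -1353560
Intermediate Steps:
c(u) = 2*u² (c(u) = u*(2*u) = 2*u²)
(c(-10) + 788)*(-1370) = (2*(-10)² + 788)*(-1370) = (2*100 + 788)*(-1370) = (200 + 788)*(-1370) = 988*(-1370) = -1353560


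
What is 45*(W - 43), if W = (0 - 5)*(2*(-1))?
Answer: -1485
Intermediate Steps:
W = 10 (W = -5*(-2) = 10)
45*(W - 43) = 45*(10 - 43) = 45*(-33) = -1485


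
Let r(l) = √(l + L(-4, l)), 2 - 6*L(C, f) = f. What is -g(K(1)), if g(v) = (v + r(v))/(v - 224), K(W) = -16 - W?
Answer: -17/241 + I*√498/1446 ≈ -0.070539 + 0.015433*I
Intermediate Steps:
L(C, f) = ⅓ - f/6
r(l) = √(⅓ + 5*l/6) (r(l) = √(l + (⅓ - l/6)) = √(⅓ + 5*l/6))
g(v) = (v + √(12 + 30*v)/6)/(-224 + v) (g(v) = (v + √(12 + 30*v)/6)/(v - 224) = (v + √(12 + 30*v)/6)/(-224 + v))
-g(K(1)) = -((-16 - 1*1) + √(12 + 30*(-16 - 1*1))/6)/(-224 + (-16 - 1*1)) = -((-16 - 1) + √(12 + 30*(-16 - 1))/6)/(-224 + (-16 - 1)) = -(-17 + √(12 + 30*(-17))/6)/(-224 - 17) = -(-17 + √(12 - 510)/6)/(-241) = -(-1)*(-17 + √(-498)/6)/241 = -(-1)*(-17 + (I*√498)/6)/241 = -(-1)*(-17 + I*√498/6)/241 = -(17/241 - I*√498/1446) = -17/241 + I*√498/1446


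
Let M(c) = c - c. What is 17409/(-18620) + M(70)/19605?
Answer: -2487/2660 ≈ -0.93496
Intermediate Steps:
M(c) = 0
17409/(-18620) + M(70)/19605 = 17409/(-18620) + 0/19605 = 17409*(-1/18620) + 0*(1/19605) = -2487/2660 + 0 = -2487/2660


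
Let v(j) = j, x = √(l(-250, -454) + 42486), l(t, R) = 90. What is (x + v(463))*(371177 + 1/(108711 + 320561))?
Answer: 73772518526135/429272 + 159335893145*√2661/107318 ≈ 2.4844e+8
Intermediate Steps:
x = 4*√2661 (x = √(90 + 42486) = √42576 = 4*√2661 ≈ 206.34)
(x + v(463))*(371177 + 1/(108711 + 320561)) = (4*√2661 + 463)*(371177 + 1/(108711 + 320561)) = (463 + 4*√2661)*(371177 + 1/429272) = (463 + 4*√2661)*(159335893145/429272) = 73772518526135/429272 + 159335893145*√2661/107318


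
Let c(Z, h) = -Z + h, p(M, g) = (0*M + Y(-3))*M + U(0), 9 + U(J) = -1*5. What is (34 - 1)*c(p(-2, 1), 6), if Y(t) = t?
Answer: 462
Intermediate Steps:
U(J) = -14 (U(J) = -9 - 1*5 = -9 - 5 = -14)
p(M, g) = -14 - 3*M (p(M, g) = (0*M - 3)*M - 14 = (0 - 3)*M - 14 = -3*M - 14 = -14 - 3*M)
c(Z, h) = h - Z
(34 - 1)*c(p(-2, 1), 6) = (34 - 1)*(6 - (-14 - 3*(-2))) = 33*(6 - (-14 + 6)) = 33*(6 - 1*(-8)) = 33*(6 + 8) = 33*14 = 462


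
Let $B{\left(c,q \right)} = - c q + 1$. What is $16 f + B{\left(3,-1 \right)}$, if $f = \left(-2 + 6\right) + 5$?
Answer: $148$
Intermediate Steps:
$B{\left(c,q \right)} = 1 - c q$ ($B{\left(c,q \right)} = - c q + 1 = 1 - c q$)
$f = 9$ ($f = 4 + 5 = 9$)
$16 f + B{\left(3,-1 \right)} = 16 \cdot 9 - \left(-1 + 3 \left(-1\right)\right) = 144 + \left(1 + 3\right) = 144 + 4 = 148$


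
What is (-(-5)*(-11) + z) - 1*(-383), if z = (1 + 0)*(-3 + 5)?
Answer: 330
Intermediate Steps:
z = 2 (z = 1*2 = 2)
(-(-5)*(-11) + z) - 1*(-383) = (-(-5)*(-11) + 2) - 1*(-383) = (-5*11 + 2) + 383 = (-55 + 2) + 383 = -53 + 383 = 330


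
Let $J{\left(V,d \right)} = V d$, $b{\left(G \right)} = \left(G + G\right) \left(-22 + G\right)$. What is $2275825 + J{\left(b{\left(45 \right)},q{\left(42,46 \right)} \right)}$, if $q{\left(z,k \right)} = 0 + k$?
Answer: $2371045$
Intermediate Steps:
$b{\left(G \right)} = 2 G \left(-22 + G\right)$
$q{\left(z,k \right)} = k$
$2275825 + J{\left(b{\left(45 \right)},q{\left(42,46 \right)} \right)} = 2275825 + 2 \cdot 45 \left(-22 + 45\right) 46 = 2275825 + 2 \cdot 45 \cdot 23 \cdot 46 = 2275825 + 2070 \cdot 46 = 2275825 + 95220 = 2371045$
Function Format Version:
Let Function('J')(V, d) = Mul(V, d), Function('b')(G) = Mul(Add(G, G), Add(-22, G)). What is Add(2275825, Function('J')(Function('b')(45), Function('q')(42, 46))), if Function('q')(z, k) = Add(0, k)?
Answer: 2371045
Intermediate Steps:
Function('b')(G) = Mul(2, G, Add(-22, G)) (Function('b')(G) = Mul(Mul(2, G), Add(-22, G)) = Mul(2, G, Add(-22, G)))
Function('q')(z, k) = k
Add(2275825, Function('J')(Function('b')(45), Function('q')(42, 46))) = Add(2275825, Mul(Mul(2, 45, Add(-22, 45)), 46)) = Add(2275825, Mul(Mul(2, 45, 23), 46)) = Add(2275825, Mul(2070, 46)) = Add(2275825, 95220) = 2371045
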